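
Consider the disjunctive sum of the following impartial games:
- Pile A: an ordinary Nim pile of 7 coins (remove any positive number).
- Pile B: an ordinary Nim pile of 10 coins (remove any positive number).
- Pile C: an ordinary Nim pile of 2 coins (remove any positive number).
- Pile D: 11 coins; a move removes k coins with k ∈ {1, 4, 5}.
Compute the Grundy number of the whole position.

Pile A is a plain Nim pile of size 7, so its Grundy value is 7.
Pile B is a plain Nim pile of size 10, so its Grundy value is 10.
Pile C is a plain Nim pile of size 2, so its Grundy value is 2.
For pile D, compute g(0), g(1), … with moves {1, 4, 5}:
k:     0  1  2  3  4  5  6  7  8  9 10 11
g(k):  0  1  0  1  2  3  2  3  0  1  0  1
So g(11) = 1.
By the Sprague-Grundy theorem, the Grundy value of a sum of independent games is the XOR of the component values.
Combined value = 7 XOR 10 XOR 2 XOR 1 = 14.

14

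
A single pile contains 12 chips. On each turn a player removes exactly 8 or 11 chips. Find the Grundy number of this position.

1

Build the Grundy sequence with g(k) = mex{g(k−s) : s ∈ {8, 11}, s ≤ k}:
g(0) = mex{} = 0
g(1) = mex{} = 0
g(2) = mex{} = 0
g(3) = mex{} = 0
g(4) = mex{} = 0
g(5) = mex{} = 0
g(6) = mex{} = 0
g(7) = mex{} = 0
g(8) = mex{0} = 1
g(9) = mex{0} = 1
g(10) = mex{0} = 1
g(11) = mex{0} = 1
g(12) = mex{0} = 1
So g(12) = 1.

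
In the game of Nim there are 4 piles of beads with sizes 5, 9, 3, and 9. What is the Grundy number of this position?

6

Compute the nim-sum pairwise:
5 ⊕ 9 = 12
12 ⊕ 3 = 15
15 ⊕ 9 = 6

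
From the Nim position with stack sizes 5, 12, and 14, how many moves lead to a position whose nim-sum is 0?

3

In binary:
  0101  (5)
  1100  (12)
  1110  (14)
  ----
  0111  (7)
The overall nim-sum is X = 7. A stack of size p has a winning move iff p XOR X < p (reduce it to p XOR X).
  5: 5 XOR 7 = 2 < 5 — winning move (to 2).
  12: 12 XOR 7 = 11 < 12 — winning move (to 11).
  14: 14 XOR 7 = 9 < 14 — winning move (to 9).
That gives 3 winning moves.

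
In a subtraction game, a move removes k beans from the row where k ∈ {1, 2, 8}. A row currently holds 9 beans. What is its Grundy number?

Build the Grundy sequence with g(k) = mex{g(k−s) : s ∈ {1, 2, 8}, s ≤ k}:
g(0) = mex{} = 0
g(1) = mex{0} = 1
g(2) = mex{0,1} = 2
g(3) = mex{1,2} = 0
g(4) = mex{0,2} = 1
g(5) = mex{0,1} = 2
g(6) = mex{1,2} = 0
g(7) = mex{0,2} = 1
g(8) = mex{0,1} = 2
g(9) = mex{1,2} = 0
So g(9) = 0.

0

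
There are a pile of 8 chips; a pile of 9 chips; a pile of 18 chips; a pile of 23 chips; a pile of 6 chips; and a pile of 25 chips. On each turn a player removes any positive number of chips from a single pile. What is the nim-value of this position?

Compute the nim-sum pairwise:
8 ⊕ 9 = 1
1 ⊕ 18 = 19
19 ⊕ 23 = 4
4 ⊕ 6 = 2
2 ⊕ 25 = 27

27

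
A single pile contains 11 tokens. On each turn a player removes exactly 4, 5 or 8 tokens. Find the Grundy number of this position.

Build the Grundy sequence with g(k) = mex{g(k−s) : s ∈ {4, 5, 8}, s ≤ k}:
g(0) = mex{} = 0
g(1) = mex{} = 0
g(2) = mex{} = 0
g(3) = mex{} = 0
g(4) = mex{0} = 1
g(5) = mex{0} = 1
g(6) = mex{0} = 1
g(7) = mex{0} = 1
g(8) = mex{0,1} = 2
g(9) = mex{0,1} = 2
g(10) = mex{0,1} = 2
g(11) = mex{0,1} = 2
So g(11) = 2.

2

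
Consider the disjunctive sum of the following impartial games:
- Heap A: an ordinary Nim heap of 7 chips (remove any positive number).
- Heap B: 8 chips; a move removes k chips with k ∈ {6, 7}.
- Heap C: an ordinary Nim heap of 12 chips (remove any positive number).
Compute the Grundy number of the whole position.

Heap A is a plain Nim heap of size 7, so its Grundy value is 7.
Build the Grundy sequence for heap B with g(k) = mex{g(k−s) : s ∈ {6, 7}, s ≤ k}:
g(0) = mex{} = 0
g(1) = mex{} = 0
g(2) = mex{} = 0
g(3) = mex{} = 0
g(4) = mex{} = 0
g(5) = mex{} = 0
g(6) = mex{0} = 1
g(7) = mex{0} = 1
g(8) = mex{0} = 1
So g(8) = 1.
Heap C is a plain Nim heap of size 12, so its Grundy value is 12.
The value of a disjunctive sum is the nim-sum of the parts.
Combined value = 7 ⊕ 1 ⊕ 12 = 10.

10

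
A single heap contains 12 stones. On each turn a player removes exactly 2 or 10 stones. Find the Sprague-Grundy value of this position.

0

Grundy values for subtraction set {2, 10}:
k:     0  1  2  3  4  5  6  7  8  9 10 11 12
g(k):  0  0  1  1  0  0  1  1  0  0  1  1  0
So g(12) = 0.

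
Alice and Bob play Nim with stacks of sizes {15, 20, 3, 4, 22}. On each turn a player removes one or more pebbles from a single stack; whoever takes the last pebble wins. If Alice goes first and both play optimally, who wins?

Write each in binary and XOR column by column:
  01111  (15)
  10100  (20)
  00011  (3)
  00100  (4)
  10110  (22)
  -----
  01010  (10)
The nim-sum is 10 ≠ 0, so this is an N-position: the player to move can win; Alice has a winning move.

Alice wins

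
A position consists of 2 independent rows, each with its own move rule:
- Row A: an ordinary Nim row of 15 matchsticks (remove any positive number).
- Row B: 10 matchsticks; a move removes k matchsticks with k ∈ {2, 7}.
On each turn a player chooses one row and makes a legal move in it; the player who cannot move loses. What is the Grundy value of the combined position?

15

Row A is a plain Nim row of size 15, so its Grundy value is 15.
Build the Grundy sequence for row B with g(k) = mex{g(k−s) : s ∈ {2, 7}, s ≤ k}:
g(0) = mex{} = 0
g(1) = mex{} = 0
g(2) = mex{0} = 1
g(3) = mex{0} = 1
g(4) = mex{1} = 0
g(5) = mex{1} = 0
g(6) = mex{0} = 1
g(7) = mex{0} = 1
g(8) = mex{0,1} = 2
g(9) = mex{1} = 0
g(10) = mex{1,2} = 0
So g(10) = 0.
By the Sprague-Grundy theorem, the Grundy value of a sum of independent games is the XOR of the component values.
Combined value = 15 XOR 0 = 15.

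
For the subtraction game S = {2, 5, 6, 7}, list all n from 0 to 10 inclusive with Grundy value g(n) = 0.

0, 1, 4

Grundy values for subtraction set {2, 5, 6, 7}:
g(0) = mex{} = 0
g(1) = mex{} = 0
g(2) = mex{0} = 1
g(3) = mex{0} = 1
g(4) = mex{1} = 0
g(5) = mex{0,1} = 2
g(6) = mex{0} = 1
g(7) = mex{0,1,2} = 3
g(8) = mex{0,1} = 2
g(9) = mex{0,1,3} = 2
g(10) = mex{0,1,2} = 3
The P-positions (g = 0) in 0..10 are 0, 1, 4.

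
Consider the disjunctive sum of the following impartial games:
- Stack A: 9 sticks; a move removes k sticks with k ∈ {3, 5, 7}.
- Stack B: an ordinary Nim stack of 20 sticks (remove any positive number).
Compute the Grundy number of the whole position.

23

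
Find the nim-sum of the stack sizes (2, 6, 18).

Compute the nim-sum pairwise:
2 ⊕ 6 = 4
4 ⊕ 18 = 22

22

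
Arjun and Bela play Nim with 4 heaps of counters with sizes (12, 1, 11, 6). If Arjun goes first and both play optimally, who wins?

Bela wins

Nim-sum: 12 ⊕ 1 ⊕ 11 ⊕ 6 = 0.
The nim-sum is 0, so this is a P-position: the player to move is in a losing position under optimal play; Arjun is about to move from it and so loses — Bela wins.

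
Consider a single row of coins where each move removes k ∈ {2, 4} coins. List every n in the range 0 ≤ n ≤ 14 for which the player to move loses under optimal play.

0, 1, 6, 7, 12, 13

Build the Grundy sequence with g(k) = mex{g(k−s) : s ∈ {2, 4}, s ≤ k}:
k:     0  1  2  3  4  5  6  7  8  9 10 11 12 13 14
g(k):  0  0  1  1  2  2  0  0  1  1  2  2  0  0  1
The P-positions (g = 0) in 0..14 are 0, 1, 6, 7, 12, 13.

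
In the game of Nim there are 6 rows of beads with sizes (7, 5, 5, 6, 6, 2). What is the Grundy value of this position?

5

Compute the nim-sum pairwise:
7 ⊕ 5 = 2
2 ⊕ 5 = 7
7 ⊕ 6 = 1
1 ⊕ 6 = 7
7 ⊕ 2 = 5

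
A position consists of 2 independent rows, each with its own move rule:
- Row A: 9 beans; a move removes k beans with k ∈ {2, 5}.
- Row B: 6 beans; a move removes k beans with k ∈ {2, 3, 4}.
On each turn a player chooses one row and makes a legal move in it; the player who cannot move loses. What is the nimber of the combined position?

Build the Grundy sequence for row A with g(k) = mex{g(k−s) : s ∈ {2, 5}, s ≤ k}:
k:     0  1  2  3  4  5  6  7  8  9
g(k):  0  0  1  1  0  2  1  0  0  1
So g(9) = 1.
Build the Grundy sequence for row B with g(k) = mex{g(k−s) : s ∈ {2, 3, 4}, s ≤ k}:
k:     0  1  2  3  4  5  6
g(k):  0  0  1  1  2  2  0
So g(6) = 0.
By the Sprague-Grundy theorem, the Grundy value of a sum of independent games is the XOR of the component values.
Combined value = 1 ⊕ 0 = 1.

1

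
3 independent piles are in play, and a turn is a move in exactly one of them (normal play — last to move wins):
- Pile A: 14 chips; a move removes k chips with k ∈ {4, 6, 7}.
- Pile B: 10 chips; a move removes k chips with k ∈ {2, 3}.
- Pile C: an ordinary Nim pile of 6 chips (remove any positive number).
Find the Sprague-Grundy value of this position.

Build the Grundy sequence for pile A with g(k) = mex{g(k−s) : s ∈ {4, 6, 7}, s ≤ k}:
k:     0  1  2  3  4  5  6  7  8  9 10 11 12 13 14
g(k):  0  0  0  0  1  1  1  1  2  2  2  0  0  0  0
So g(14) = 0.
Grundy values for pile B (subtraction set {2, 3}):
g(0) = mex{} = 0
g(1) = mex{} = 0
g(2) = mex{0} = 1
g(3) = mex{0} = 1
g(4) = mex{0,1} = 2
g(5) = mex{1} = 0
g(6) = mex{1,2} = 0
g(7) = mex{0,2} = 1
g(8) = mex{0} = 1
g(9) = mex{0,1} = 2
g(10) = mex{1} = 0
So g(10) = 0.
Pile C is a plain Nim pile of size 6, so its Grundy value is 6.
By the Sprague-Grundy theorem, the Grundy value of a sum of independent games is the XOR of the component values.
Combined value = 0 XOR 0 XOR 6 = 6.

6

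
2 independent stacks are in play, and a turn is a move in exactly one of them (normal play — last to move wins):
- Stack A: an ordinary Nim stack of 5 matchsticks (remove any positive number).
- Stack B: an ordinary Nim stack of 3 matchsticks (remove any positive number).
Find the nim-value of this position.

6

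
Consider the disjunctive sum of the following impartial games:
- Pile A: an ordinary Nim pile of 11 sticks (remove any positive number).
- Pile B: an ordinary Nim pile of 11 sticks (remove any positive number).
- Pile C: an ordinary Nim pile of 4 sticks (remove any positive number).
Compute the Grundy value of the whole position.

Pile A is a plain Nim pile of size 11, so its Grundy value is 11.
Pile B is a plain Nim pile of size 11, so its Grundy value is 11.
Pile C is a plain Nim pile of size 4, so its Grundy value is 4.
By the Sprague-Grundy theorem, the Grundy value of a sum of independent games is the XOR of the component values.
Combined value = 11 ⊕ 11 ⊕ 4 = 4.

4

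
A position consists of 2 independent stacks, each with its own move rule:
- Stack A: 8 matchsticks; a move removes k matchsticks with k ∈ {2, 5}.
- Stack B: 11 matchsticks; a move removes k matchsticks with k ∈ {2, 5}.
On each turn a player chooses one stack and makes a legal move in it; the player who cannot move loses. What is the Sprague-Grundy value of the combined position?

0

For stack A, compute g(0), g(1), … with moves {2, 5}:
k:     0  1  2  3  4  5  6  7  8
g(k):  0  0  1  1  0  2  1  0  0
So g(8) = 0.
For stack B, compute g(0), g(1), … with moves {2, 5}:
k:     0  1  2  3  4  5  6  7  8  9 10 11
g(k):  0  0  1  1  0  2  1  0  0  1  1  0
So g(11) = 0.
By the Sprague-Grundy theorem, the Grundy value of a sum of independent games is the XOR of the component values.
Combined value = 0 ⊕ 0 = 0.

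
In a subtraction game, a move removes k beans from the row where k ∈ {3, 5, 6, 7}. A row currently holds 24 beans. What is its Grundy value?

1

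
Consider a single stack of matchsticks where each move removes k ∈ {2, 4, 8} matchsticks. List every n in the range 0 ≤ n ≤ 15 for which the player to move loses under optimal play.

0, 1, 6, 7, 12, 13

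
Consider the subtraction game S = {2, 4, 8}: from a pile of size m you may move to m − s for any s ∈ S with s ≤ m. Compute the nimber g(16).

2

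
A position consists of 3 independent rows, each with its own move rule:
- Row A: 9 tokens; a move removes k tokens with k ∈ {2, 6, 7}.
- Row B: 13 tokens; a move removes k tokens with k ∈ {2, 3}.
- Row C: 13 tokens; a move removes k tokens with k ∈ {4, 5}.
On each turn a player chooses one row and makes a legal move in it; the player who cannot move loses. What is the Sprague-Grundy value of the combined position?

0

Build the Grundy sequence for row A with g(k) = mex{g(k−s) : s ∈ {2, 6, 7}, s ≤ k}:
k:     0  1  2  3  4  5  6  7  8  9
g(k):  0  0  1  1  0  0  1  1  2  0
So g(9) = 0.
Build the Grundy sequence for row B with g(k) = mex{g(k−s) : s ∈ {2, 3}, s ≤ k}:
k:     0  1  2  3  4  5  6  7  8  9 10 11 12 13
g(k):  0  0  1  1  2  0  0  1  1  2  0  0  1  1
So g(13) = 1.
Build the Grundy sequence for row C with g(k) = mex{g(k−s) : s ∈ {4, 5}, s ≤ k}:
g(0) = mex{} = 0
g(1) = mex{} = 0
g(2) = mex{} = 0
g(3) = mex{} = 0
g(4) = mex{0} = 1
g(5) = mex{0} = 1
g(6) = mex{0} = 1
g(7) = mex{0} = 1
g(8) = mex{0,1} = 2
g(9) = mex{1} = 0
g(10) = mex{1} = 0
g(11) = mex{1} = 0
g(12) = mex{1,2} = 0
g(13) = mex{0,2} = 1
So g(13) = 1.
By the Sprague-Grundy theorem, the Grundy value of a sum of independent games is the XOR of the component values.
Combined value = 0 ⊕ 1 ⊕ 1 = 0.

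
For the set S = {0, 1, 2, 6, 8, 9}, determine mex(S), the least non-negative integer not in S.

The values 0, 1, 2 are all present; 3 is the first non-negative integer missing from the set.

3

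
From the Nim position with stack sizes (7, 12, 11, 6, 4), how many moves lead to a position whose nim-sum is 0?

Bitwise XOR of the heap sizes:
  0111  (7)
  1100  (12)
  1011  (11)
  0110  (6)
  0100  (4)
  ----
  0010  (2)
The overall nim-sum is X = 2. A stack of size p has a winning move iff p XOR X < p (reduce it to p XOR X).
  7: 7 XOR 2 = 5 < 7 — winning move (to 5).
  12: 12 XOR 2 = 14 ≥ 12 — no move.
  11: 11 XOR 2 = 9 < 11 — winning move (to 9).
  6: 6 XOR 2 = 4 < 6 — winning move (to 4).
  4: 4 XOR 2 = 6 ≥ 4 — no move.
That gives 3 winning moves.

3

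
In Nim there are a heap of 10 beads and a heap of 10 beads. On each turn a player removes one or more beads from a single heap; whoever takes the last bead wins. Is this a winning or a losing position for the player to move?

Nim-sum: 10 ⊕ 10 = 0.
The nim-sum is 0, so this is a P-position: the player to move is in a losing position under optimal play.

Losing position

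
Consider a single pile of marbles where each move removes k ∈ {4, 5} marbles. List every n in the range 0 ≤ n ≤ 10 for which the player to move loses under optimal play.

Grundy values for subtraction set {4, 5}:
k:     0  1  2  3  4  5  6  7  8  9 10
g(k):  0  0  0  0  1  1  1  1  2  0  0
The P-positions (g = 0) in 0..10 are 0, 1, 2, 3, 9, 10.

0, 1, 2, 3, 9, 10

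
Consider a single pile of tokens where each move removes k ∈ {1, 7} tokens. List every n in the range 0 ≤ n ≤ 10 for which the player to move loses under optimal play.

0, 2, 4, 6, 8, 10

Build the Grundy sequence with g(k) = mex{g(k−s) : s ∈ {1, 7}, s ≤ k}:
k:     0  1  2  3  4  5  6  7  8  9 10
g(k):  0  1  0  1  0  1  0  1  0  1  0
The P-positions (g = 0) in 0..10 are 0, 2, 4, 6, 8, 10.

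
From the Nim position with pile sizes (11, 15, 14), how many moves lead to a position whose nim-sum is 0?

Compute the nim-sum pairwise:
11 ⊕ 15 = 4
4 ⊕ 14 = 10
The overall nim-sum is X = 10. A pile of size p has a winning move iff p XOR X < p (reduce it to p XOR X).
  11: 11 XOR 10 = 1 < 11 — winning move (to 1).
  15: 15 XOR 10 = 5 < 15 — winning move (to 5).
  14: 14 XOR 10 = 4 < 14 — winning move (to 4).
That gives 3 winning moves.

3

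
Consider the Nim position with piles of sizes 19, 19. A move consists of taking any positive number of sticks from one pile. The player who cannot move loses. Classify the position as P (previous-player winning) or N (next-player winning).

Bitwise XOR of the heap sizes:
  10011  (19)
  10011  (19)
  -----
  00000  (0)
The nim-sum is 0, so this is a P-position: the player to move is in a losing position under optimal play.

P-position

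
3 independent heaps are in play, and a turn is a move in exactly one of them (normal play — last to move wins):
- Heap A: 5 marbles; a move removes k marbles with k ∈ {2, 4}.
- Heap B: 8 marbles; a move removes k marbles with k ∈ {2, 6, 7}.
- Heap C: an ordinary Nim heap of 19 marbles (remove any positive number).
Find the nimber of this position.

For heap A, compute g(0), g(1), … with moves {2, 4}:
k:     0  1  2  3  4  5
g(k):  0  0  1  1  2  2
So g(5) = 2.
Build the Grundy sequence for heap B with g(k) = mex{g(k−s) : s ∈ {2, 6, 7}, s ≤ k}:
k:     0  1  2  3  4  5  6  7  8
g(k):  0  0  1  1  0  0  1  1  2
So g(8) = 2.
Heap C is a plain Nim heap of size 19, so its Grundy value is 19.
By the Sprague-Grundy theorem, the Grundy value of a sum of independent games is the XOR of the component values.
Combined value = 2 ⊕ 2 ⊕ 19 = 19.

19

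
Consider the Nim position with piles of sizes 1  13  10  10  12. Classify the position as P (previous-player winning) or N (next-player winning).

P-position

Bitwise XOR of the heap sizes:
  0001  (1)
  1101  (13)
  1010  (10)
  1010  (10)
  1100  (12)
  ----
  0000  (0)
The nim-sum is 0, so this is a P-position: the player to move is in a losing position under optimal play.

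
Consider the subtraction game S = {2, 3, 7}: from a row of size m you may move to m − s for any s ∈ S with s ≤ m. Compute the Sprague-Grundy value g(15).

0

Build the Grundy sequence with g(k) = mex{g(k−s) : s ∈ {2, 3, 7}, s ≤ k}:
k:     0  1  2  3  4  5  6  7  8  9 10 11 12 13 14 15
g(k):  0  0  1  1  2  0  0  1  1  2  0  0  1  1  2  0
So g(15) = 0.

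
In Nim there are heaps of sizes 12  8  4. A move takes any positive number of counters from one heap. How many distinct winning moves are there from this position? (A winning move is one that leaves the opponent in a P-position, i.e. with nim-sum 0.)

0

Compute the nim-sum pairwise:
12 ⊕ 8 = 4
4 ⊕ 4 = 0
The nim-sum is already 0, so every move leaves a nonzero nim-sum — there are no winning moves.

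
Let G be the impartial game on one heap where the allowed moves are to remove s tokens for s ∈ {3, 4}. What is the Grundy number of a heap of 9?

Compute g(0), g(1), … for moves {3, 4}:
k:     0  1  2  3  4  5  6  7  8  9
g(k):  0  0  0  1  1  1  2  0  0  0
So g(9) = 0.

0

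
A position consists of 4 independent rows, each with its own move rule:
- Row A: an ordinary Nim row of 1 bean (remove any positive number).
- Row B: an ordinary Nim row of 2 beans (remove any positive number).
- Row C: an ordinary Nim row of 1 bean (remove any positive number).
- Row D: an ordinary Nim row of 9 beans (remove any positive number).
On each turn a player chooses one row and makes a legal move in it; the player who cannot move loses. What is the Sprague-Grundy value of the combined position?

11

Row A is a plain Nim row of size 1, so its Grundy value is 1.
Row B is a plain Nim row of size 2, so its Grundy value is 2.
Row C is a plain Nim row of size 1, so its Grundy value is 1.
Row D is a plain Nim row of size 9, so its Grundy value is 9.
The value of a disjunctive sum is the nim-sum of the parts.
Combined value = 1 ⊕ 2 ⊕ 1 ⊕ 9 = 11.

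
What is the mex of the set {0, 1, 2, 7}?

3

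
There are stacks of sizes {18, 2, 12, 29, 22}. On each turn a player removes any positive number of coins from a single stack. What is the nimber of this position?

23

Compute the nim-sum pairwise:
18 XOR 2 = 16
16 XOR 12 = 28
28 XOR 29 = 1
1 XOR 22 = 23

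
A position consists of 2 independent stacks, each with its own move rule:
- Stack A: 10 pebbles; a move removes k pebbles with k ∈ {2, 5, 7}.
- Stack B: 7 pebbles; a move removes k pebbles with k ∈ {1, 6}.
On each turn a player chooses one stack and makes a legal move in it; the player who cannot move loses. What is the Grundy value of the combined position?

Build the Grundy sequence for stack A with g(k) = mex{g(k−s) : s ∈ {2, 5, 7}, s ≤ k}:
g(0) = mex{} = 0
g(1) = mex{} = 0
g(2) = mex{0} = 1
g(3) = mex{0} = 1
g(4) = mex{1} = 0
g(5) = mex{0,1} = 2
g(6) = mex{0} = 1
g(7) = mex{0,1,2} = 3
g(8) = mex{0,1} = 2
g(9) = mex{0,1,3} = 2
g(10) = mex{1,2} = 0
So g(10) = 0.
For stack B, compute g(0), g(1), … with moves {1, 6}:
g(0) = mex{} = 0
g(1) = mex{0} = 1
g(2) = mex{1} = 0
g(3) = mex{0} = 1
g(4) = mex{1} = 0
g(5) = mex{0} = 1
g(6) = mex{0,1} = 2
g(7) = mex{1,2} = 0
So g(7) = 0.
By the Sprague-Grundy theorem, the Grundy value of a sum of independent games is the XOR of the component values.
Combined value = 0 ⊕ 0 = 0.

0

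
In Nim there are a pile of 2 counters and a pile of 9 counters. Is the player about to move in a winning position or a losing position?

In binary:
  0010  (2)
  1001  (9)
  ----
  1011  (11)
The nim-sum is 11 ≠ 0, so this is an N-position: the player to move can win.

Winning position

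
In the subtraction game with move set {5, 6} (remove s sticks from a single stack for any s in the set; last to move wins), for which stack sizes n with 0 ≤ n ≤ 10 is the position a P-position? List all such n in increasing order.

0, 1, 2, 3, 4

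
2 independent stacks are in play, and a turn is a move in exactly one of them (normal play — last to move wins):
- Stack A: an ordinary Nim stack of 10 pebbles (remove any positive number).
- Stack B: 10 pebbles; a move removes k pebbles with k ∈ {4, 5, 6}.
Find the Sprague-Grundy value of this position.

10

Stack A is a plain Nim stack of size 10, so its Grundy value is 10.
Build the Grundy sequence for stack B with g(k) = mex{g(k−s) : s ∈ {4, 5, 6}, s ≤ k}:
g(0) = mex{} = 0
g(1) = mex{} = 0
g(2) = mex{} = 0
g(3) = mex{} = 0
g(4) = mex{0} = 1
g(5) = mex{0} = 1
g(6) = mex{0} = 1
g(7) = mex{0} = 1
g(8) = mex{0,1} = 2
g(9) = mex{0,1} = 2
g(10) = mex{1} = 0
So g(10) = 0.
By the Sprague-Grundy theorem, the Grundy value of a sum of independent games is the XOR of the component values.
Combined value = 10 ⊕ 0 = 10.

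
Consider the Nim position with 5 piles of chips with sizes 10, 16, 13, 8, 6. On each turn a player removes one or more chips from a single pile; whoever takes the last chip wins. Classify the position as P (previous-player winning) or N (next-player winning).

N-position

Write each in binary and XOR column by column:
  01010  (10)
  10000  (16)
  01101  (13)
  01000  (8)
  00110  (6)
  -----
  11001  (25)
The nim-sum is 25 ≠ 0, so this is an N-position: the player to move can win.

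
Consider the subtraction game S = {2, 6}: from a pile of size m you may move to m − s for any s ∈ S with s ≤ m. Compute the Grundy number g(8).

Grundy values for subtraction set {2, 6}:
g(0) = mex{} = 0
g(1) = mex{} = 0
g(2) = mex{0} = 1
g(3) = mex{0} = 1
g(4) = mex{1} = 0
g(5) = mex{1} = 0
g(6) = mex{0} = 1
g(7) = mex{0} = 1
g(8) = mex{1} = 0
So g(8) = 0.

0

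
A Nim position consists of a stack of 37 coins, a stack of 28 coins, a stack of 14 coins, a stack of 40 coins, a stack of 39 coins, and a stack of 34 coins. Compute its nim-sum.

26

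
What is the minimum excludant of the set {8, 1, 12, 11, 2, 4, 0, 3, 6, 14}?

5

The values 0, 1, 2, 3, 4 are all present; 5 is the first non-negative integer missing from the set.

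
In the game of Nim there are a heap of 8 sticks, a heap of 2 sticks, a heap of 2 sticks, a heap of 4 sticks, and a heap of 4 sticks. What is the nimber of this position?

8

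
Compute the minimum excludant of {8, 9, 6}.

0

0 is not in the set, so the mex is 0.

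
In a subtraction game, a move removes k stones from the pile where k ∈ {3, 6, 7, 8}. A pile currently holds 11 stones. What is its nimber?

0

Grundy values for subtraction set {3, 6, 7, 8}:
k:     0  1  2  3  4  5  6  7  8  9 10 11
g(k):  0  0  0  1  1  1  2  2  2  3  3  0
So g(11) = 0.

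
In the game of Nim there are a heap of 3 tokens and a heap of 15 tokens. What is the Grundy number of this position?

Compute the nim-sum pairwise:
3 ⊕ 15 = 12

12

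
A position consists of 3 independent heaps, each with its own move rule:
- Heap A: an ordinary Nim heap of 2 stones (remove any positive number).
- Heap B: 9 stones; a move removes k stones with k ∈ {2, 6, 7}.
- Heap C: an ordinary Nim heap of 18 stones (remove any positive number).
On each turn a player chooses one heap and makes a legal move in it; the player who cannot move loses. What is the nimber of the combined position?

16

Heap A is a plain Nim heap of size 2, so its Grundy value is 2.
Build the Grundy sequence for heap B with g(k) = mex{g(k−s) : s ∈ {2, 6, 7}, s ≤ k}:
g(0) = mex{} = 0
g(1) = mex{} = 0
g(2) = mex{0} = 1
g(3) = mex{0} = 1
g(4) = mex{1} = 0
g(5) = mex{1} = 0
g(6) = mex{0} = 1
g(7) = mex{0} = 1
g(8) = mex{0,1} = 2
g(9) = mex{1} = 0
So g(9) = 0.
Heap C is a plain Nim heap of size 18, so its Grundy value is 18.
By the Sprague-Grundy theorem, the Grundy value of a sum of independent games is the XOR of the component values.
Combined value = 2 ⊕ 0 ⊕ 18 = 16.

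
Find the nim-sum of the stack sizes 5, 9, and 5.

9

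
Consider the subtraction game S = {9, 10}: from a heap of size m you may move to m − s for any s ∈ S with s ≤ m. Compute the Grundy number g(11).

1

Compute g(0), g(1), … for moves {9, 10}:
k:     0  1  2  3  4  5  6  7  8  9 10 11
g(k):  0  0  0  0  0  0  0  0  0  1  1  1
So g(11) = 1.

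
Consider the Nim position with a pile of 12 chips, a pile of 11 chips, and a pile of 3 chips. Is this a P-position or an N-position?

Bitwise XOR of the heap sizes:
  1100  (12)
  1011  (11)
  0011  (3)
  ----
  0100  (4)
The nim-sum is 4 ≠ 0, so this is an N-position: the player to move can win.

N-position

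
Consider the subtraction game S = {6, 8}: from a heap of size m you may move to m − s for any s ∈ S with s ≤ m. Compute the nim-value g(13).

2

Compute g(0), g(1), … for moves {6, 8}:
g(0) = mex{} = 0
g(1) = mex{} = 0
g(2) = mex{} = 0
g(3) = mex{} = 0
g(4) = mex{} = 0
g(5) = mex{} = 0
g(6) = mex{0} = 1
g(7) = mex{0} = 1
g(8) = mex{0} = 1
g(9) = mex{0} = 1
g(10) = mex{0} = 1
g(11) = mex{0} = 1
g(12) = mex{0,1} = 2
g(13) = mex{0,1} = 2
So g(13) = 2.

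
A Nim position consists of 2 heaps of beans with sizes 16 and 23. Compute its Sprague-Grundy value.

7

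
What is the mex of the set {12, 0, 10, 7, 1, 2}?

The values 0, 1, 2 are all present; 3 is the first non-negative integer missing from the set.

3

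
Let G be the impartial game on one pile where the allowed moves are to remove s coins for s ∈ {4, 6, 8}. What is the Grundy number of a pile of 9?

2

Compute g(0), g(1), … for moves {4, 6, 8}:
g(0) = mex{} = 0
g(1) = mex{} = 0
g(2) = mex{} = 0
g(3) = mex{} = 0
g(4) = mex{0} = 1
g(5) = mex{0} = 1
g(6) = mex{0} = 1
g(7) = mex{0} = 1
g(8) = mex{0,1} = 2
g(9) = mex{0,1} = 2
So g(9) = 2.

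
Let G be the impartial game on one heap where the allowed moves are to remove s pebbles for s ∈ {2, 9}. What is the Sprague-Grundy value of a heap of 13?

1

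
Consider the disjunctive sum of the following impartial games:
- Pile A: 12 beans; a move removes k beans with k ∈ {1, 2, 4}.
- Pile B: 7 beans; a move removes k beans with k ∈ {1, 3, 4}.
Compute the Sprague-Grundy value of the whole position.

Grundy values for pile A (subtraction set {1, 2, 4}):
g(0) = mex{} = 0
g(1) = mex{0} = 1
g(2) = mex{0,1} = 2
g(3) = mex{1,2} = 0
g(4) = mex{0,2} = 1
g(5) = mex{0,1} = 2
g(6) = mex{1,2} = 0
g(7) = mex{0,2} = 1
g(8) = mex{0,1} = 2
g(9) = mex{1,2} = 0
g(10) = mex{0,2} = 1
g(11) = mex{0,1} = 2
g(12) = mex{1,2} = 0
So g(12) = 0.
For pile B, compute g(0), g(1), … with moves {1, 3, 4}:
g(0) = mex{} = 0
g(1) = mex{0} = 1
g(2) = mex{1} = 0
g(3) = mex{0} = 1
g(4) = mex{0,1} = 2
g(5) = mex{0,1,2} = 3
g(6) = mex{0,1,3} = 2
g(7) = mex{1,2} = 0
So g(7) = 0.
The value of a disjunctive sum is the nim-sum of the parts.
Combined value = 0 XOR 0 = 0.

0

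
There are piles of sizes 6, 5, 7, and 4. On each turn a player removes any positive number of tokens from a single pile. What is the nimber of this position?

In binary:
  110  (6)
  101  (5)
  111  (7)
  100  (4)
  ---
  000  (0)

0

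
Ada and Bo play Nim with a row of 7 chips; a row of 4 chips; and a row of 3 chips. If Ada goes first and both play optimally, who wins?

Bo wins

Nim-sum: 7 ^ 4 ^ 3 = 0.
The nim-sum is 0, so this is a P-position: the player to move is in a losing position under optimal play; Ada is about to move from it and so loses — Bo wins.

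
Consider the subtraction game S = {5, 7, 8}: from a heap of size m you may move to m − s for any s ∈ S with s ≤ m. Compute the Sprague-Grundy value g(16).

0

Compute g(0), g(1), … for moves {5, 7, 8}:
k:     0  1  2  3  4  5  6  7  8  9 10 11 12 13 14 15 16
g(k):  0  0  0  0  0  1  1  1  1  1  2  2  2  0  0  0  0
So g(16) = 0.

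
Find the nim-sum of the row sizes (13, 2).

15

Nim-sum: 13 ⊕ 2 = 15.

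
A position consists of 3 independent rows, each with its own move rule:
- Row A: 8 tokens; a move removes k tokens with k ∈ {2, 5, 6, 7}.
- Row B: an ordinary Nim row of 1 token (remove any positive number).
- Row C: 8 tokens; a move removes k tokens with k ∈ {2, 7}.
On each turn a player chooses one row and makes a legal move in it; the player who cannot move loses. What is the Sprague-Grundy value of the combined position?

1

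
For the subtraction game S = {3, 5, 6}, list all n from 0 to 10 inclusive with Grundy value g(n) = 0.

0, 1, 2, 9, 10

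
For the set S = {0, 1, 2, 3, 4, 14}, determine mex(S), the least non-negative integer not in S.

5

The values 0, 1, 2, 3, 4 are all present; 5 is the first non-negative integer missing from the set.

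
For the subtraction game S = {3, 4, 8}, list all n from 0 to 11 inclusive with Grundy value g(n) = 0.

0, 1, 2, 7

Grundy values for subtraction set {3, 4, 8}:
k:     0  1  2  3  4  5  6  7  8  9 10 11
g(k):  0  0  0  1  1  1  2  0  2  3  1  3
The P-positions (g = 0) in 0..11 are 0, 1, 2, 7.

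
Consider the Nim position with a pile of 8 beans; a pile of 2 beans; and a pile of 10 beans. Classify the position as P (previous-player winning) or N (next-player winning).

P-position

Compute the nim-sum pairwise:
8 ⊕ 2 = 10
10 ⊕ 10 = 0
The nim-sum is 0, so this is a P-position: the player to move is in a losing position under optimal play.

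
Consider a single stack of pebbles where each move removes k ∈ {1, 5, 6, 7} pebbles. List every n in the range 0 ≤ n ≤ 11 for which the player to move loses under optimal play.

Grundy values for subtraction set {1, 5, 6, 7}:
g(0) = mex{} = 0
g(1) = mex{0} = 1
g(2) = mex{1} = 0
g(3) = mex{0} = 1
g(4) = mex{1} = 0
g(5) = mex{0} = 1
g(6) = mex{0,1} = 2
g(7) = mex{0,1,2} = 3
g(8) = mex{0,1,3} = 2
g(9) = mex{0,1,2} = 3
g(10) = mex{0,1,3} = 2
g(11) = mex{0,1,2} = 3
The P-positions (g = 0) in 0..11 are 0, 2, 4.

0, 2, 4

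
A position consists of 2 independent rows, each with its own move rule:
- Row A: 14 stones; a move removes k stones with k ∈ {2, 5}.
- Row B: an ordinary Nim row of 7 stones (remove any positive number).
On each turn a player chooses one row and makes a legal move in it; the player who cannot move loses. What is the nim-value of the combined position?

7

For row A, compute g(0), g(1), … with moves {2, 5}:
k:     0  1  2  3  4  5  6  7  8  9 10 11 12 13 14
g(k):  0  0  1  1  0  2  1  0  0  1  1  0  2  1  0
So g(14) = 0.
Row B is a plain Nim row of size 7, so its Grundy value is 7.
By the Sprague-Grundy theorem, the Grundy value of a sum of independent games is the XOR of the component values.
Combined value = 0 XOR 7 = 7.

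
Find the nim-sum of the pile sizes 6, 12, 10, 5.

Compute the nim-sum pairwise:
6 XOR 12 = 10
10 XOR 10 = 0
0 XOR 5 = 5

5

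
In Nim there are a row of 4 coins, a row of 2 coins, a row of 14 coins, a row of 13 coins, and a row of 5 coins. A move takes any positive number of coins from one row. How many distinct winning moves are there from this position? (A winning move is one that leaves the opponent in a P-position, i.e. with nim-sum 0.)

Write each in binary and XOR column by column:
  0100  (4)
  0010  (2)
  1110  (14)
  1101  (13)
  0101  (5)
  ----
  0000  (0)
The nim-sum is already 0, so every move leaves a nonzero nim-sum — there are no winning moves.

0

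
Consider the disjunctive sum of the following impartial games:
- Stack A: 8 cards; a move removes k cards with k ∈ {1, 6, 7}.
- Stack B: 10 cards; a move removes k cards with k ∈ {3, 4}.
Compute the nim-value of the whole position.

Build the Grundy sequence for stack A with g(k) = mex{g(k−s) : s ∈ {1, 6, 7}, s ≤ k}:
k:     0  1  2  3  4  5  6  7  8
g(k):  0  1  0  1  0  1  2  3  2
So g(8) = 2.
Grundy values for stack B (subtraction set {3, 4}):
g(0) = mex{} = 0
g(1) = mex{} = 0
g(2) = mex{} = 0
g(3) = mex{0} = 1
g(4) = mex{0} = 1
g(5) = mex{0} = 1
g(6) = mex{0,1} = 2
g(7) = mex{1} = 0
g(8) = mex{1} = 0
g(9) = mex{1,2} = 0
g(10) = mex{0,2} = 1
So g(10) = 1.
By the Sprague-Grundy theorem, the Grundy value of a sum of independent games is the XOR of the component values.
Combined value = 2 XOR 1 = 3.

3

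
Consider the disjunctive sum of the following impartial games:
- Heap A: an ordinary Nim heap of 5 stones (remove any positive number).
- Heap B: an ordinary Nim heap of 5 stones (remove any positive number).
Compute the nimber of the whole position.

0

Heap A is a plain Nim heap of size 5, so its Grundy value is 5.
Heap B is a plain Nim heap of size 5, so its Grundy value is 5.
The value of a disjunctive sum is the nim-sum of the parts.
Combined value = 5 XOR 5 = 0.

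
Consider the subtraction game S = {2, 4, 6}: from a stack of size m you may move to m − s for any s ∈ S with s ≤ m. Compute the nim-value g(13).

2

Compute g(0), g(1), … for moves {2, 4, 6}:
g(0) = mex{} = 0
g(1) = mex{} = 0
g(2) = mex{0} = 1
g(3) = mex{0} = 1
g(4) = mex{0,1} = 2
g(5) = mex{0,1} = 2
g(6) = mex{0,1,2} = 3
g(7) = mex{0,1,2} = 3
g(8) = mex{1,2,3} = 0
g(9) = mex{1,2,3} = 0
g(10) = mex{0,2,3} = 1
g(11) = mex{0,2,3} = 1
g(12) = mex{0,1,3} = 2
g(13) = mex{0,1,3} = 2
So g(13) = 2.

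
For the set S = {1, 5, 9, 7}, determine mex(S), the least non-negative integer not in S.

0 is not in the set, so the mex is 0.

0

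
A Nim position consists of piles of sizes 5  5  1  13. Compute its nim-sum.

Nim-sum: 5 XOR 5 XOR 1 XOR 13 = 12.

12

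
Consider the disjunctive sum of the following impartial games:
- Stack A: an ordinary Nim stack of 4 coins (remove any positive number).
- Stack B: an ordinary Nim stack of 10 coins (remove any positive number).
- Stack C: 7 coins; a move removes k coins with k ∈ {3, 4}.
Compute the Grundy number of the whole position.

14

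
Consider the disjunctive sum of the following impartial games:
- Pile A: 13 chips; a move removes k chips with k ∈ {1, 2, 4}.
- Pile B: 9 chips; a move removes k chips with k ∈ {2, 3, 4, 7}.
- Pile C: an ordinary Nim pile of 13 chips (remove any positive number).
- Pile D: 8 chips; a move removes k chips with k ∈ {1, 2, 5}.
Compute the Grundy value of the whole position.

Build the Grundy sequence for pile A with g(k) = mex{g(k−s) : s ∈ {1, 2, 4}, s ≤ k}:
g(0) = mex{} = 0
g(1) = mex{0} = 1
g(2) = mex{0,1} = 2
g(3) = mex{1,2} = 0
g(4) = mex{0,2} = 1
g(5) = mex{0,1} = 2
g(6) = mex{1,2} = 0
g(7) = mex{0,2} = 1
g(8) = mex{0,1} = 2
g(9) = mex{1,2} = 0
g(10) = mex{0,2} = 1
g(11) = mex{0,1} = 2
g(12) = mex{1,2} = 0
g(13) = mex{0,2} = 1
So g(13) = 1.
Build the Grundy sequence for pile B with g(k) = mex{g(k−s) : s ∈ {2, 3, 4, 7}, s ≤ k}:
k:     0  1  2  3  4  5  6  7  8  9
g(k):  0  0  1  1  2  2  0  3  1  4
So g(9) = 4.
Pile C is a plain Nim pile of size 13, so its Grundy value is 13.
For pile D, compute g(0), g(1), … with moves {1, 2, 5}:
g(0) = mex{} = 0
g(1) = mex{0} = 1
g(2) = mex{0,1} = 2
g(3) = mex{1,2} = 0
g(4) = mex{0,2} = 1
g(5) = mex{0,1} = 2
g(6) = mex{1,2} = 0
g(7) = mex{0,2} = 1
g(8) = mex{0,1} = 2
So g(8) = 2.
The value of a disjunctive sum is the nim-sum of the parts.
Combined value = 1 XOR 4 XOR 13 XOR 2 = 10.

10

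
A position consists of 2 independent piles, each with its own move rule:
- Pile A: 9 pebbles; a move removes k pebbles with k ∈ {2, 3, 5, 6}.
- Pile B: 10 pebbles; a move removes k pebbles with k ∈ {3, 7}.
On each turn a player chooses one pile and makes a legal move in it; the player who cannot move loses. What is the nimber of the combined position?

Grundy values for pile A (subtraction set {2, 3, 5, 6}):
k:     0  1  2  3  4  5  6  7  8  9
g(k):  0  0  1  1  2  2  3  3  0  0
So g(9) = 0.
For pile B, compute g(0), g(1), … with moves {3, 7}:
g(0) = mex{} = 0
g(1) = mex{} = 0
g(2) = mex{} = 0
g(3) = mex{0} = 1
g(4) = mex{0} = 1
g(5) = mex{0} = 1
g(6) = mex{1} = 0
g(7) = mex{0,1} = 2
g(8) = mex{0,1} = 2
g(9) = mex{0} = 1
g(10) = mex{1,2} = 0
So g(10) = 0.
By the Sprague-Grundy theorem, the Grundy value of a sum of independent games is the XOR of the component values.
Combined value = 0 ⊕ 0 = 0.

0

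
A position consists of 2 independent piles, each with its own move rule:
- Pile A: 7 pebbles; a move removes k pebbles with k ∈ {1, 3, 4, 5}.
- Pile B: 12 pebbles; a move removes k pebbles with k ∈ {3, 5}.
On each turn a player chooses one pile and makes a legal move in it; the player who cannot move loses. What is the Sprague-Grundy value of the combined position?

For pile A, compute g(0), g(1), … with moves {1, 3, 4, 5}:
k:     0  1  2  3  4  5  6  7
g(k):  0  1  0  1  2  3  2  3
So g(7) = 3.
For pile B, compute g(0), g(1), … with moves {3, 5}:
g(0) = mex{} = 0
g(1) = mex{} = 0
g(2) = mex{} = 0
g(3) = mex{0} = 1
g(4) = mex{0} = 1
g(5) = mex{0} = 1
g(6) = mex{0,1} = 2
g(7) = mex{0,1} = 2
g(8) = mex{1} = 0
g(9) = mex{1,2} = 0
g(10) = mex{1,2} = 0
g(11) = mex{0,2} = 1
g(12) = mex{0,2} = 1
So g(12) = 1.
By the Sprague-Grundy theorem, the Grundy value of a sum of independent games is the XOR of the component values.
Combined value = 3 XOR 1 = 2.

2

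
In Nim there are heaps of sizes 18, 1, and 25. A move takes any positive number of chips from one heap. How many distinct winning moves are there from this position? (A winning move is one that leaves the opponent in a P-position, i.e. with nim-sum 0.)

Bitwise XOR of the heap sizes:
  10010  (18)
  00001  (1)
  11001  (25)
  -----
  01010  (10)
The overall nim-sum is X = 10. A heap of size p has a winning move iff p XOR X < p (reduce it to p XOR X).
  18: 18 XOR 10 = 24 ≥ 18 — no move.
  1: 1 XOR 10 = 11 ≥ 1 — no move.
  25: 25 XOR 10 = 19 < 25 — winning move (to 19).
That gives 1 winning move.

1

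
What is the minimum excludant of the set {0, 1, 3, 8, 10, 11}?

2

The values 0, 1 are all present; 2 is the first non-negative integer missing from the set.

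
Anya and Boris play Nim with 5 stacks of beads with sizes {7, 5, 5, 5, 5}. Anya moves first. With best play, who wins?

Anya wins

Bitwise XOR of the heap sizes:
  111  (7)
  101  (5)
  101  (5)
  101  (5)
  101  (5)
  ---
  111  (7)
The nim-sum is 7 ≠ 0, so this is an N-position: the player to move can win; Anya has a winning move.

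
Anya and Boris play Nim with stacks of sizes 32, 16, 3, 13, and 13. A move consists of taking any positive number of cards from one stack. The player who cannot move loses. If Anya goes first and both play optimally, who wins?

Nim-sum: 32 XOR 16 XOR 3 XOR 13 XOR 13 = 51.
The nim-sum is 51 ≠ 0, so this is an N-position: the player to move can win; Anya has a winning move.

Anya wins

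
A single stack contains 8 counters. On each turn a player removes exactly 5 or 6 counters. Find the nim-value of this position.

1

Build the Grundy sequence with g(k) = mex{g(k−s) : s ∈ {5, 6}, s ≤ k}:
g(0) = mex{} = 0
g(1) = mex{} = 0
g(2) = mex{} = 0
g(3) = mex{} = 0
g(4) = mex{} = 0
g(5) = mex{0} = 1
g(6) = mex{0} = 1
g(7) = mex{0} = 1
g(8) = mex{0} = 1
So g(8) = 1.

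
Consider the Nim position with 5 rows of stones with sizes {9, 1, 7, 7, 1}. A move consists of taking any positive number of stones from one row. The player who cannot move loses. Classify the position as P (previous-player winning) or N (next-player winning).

Bitwise XOR of the heap sizes:
  1001  (9)
  0001  (1)
  0111  (7)
  0111  (7)
  0001  (1)
  ----
  1001  (9)
The nim-sum is 9 ≠ 0, so this is an N-position: the player to move can win.

N-position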